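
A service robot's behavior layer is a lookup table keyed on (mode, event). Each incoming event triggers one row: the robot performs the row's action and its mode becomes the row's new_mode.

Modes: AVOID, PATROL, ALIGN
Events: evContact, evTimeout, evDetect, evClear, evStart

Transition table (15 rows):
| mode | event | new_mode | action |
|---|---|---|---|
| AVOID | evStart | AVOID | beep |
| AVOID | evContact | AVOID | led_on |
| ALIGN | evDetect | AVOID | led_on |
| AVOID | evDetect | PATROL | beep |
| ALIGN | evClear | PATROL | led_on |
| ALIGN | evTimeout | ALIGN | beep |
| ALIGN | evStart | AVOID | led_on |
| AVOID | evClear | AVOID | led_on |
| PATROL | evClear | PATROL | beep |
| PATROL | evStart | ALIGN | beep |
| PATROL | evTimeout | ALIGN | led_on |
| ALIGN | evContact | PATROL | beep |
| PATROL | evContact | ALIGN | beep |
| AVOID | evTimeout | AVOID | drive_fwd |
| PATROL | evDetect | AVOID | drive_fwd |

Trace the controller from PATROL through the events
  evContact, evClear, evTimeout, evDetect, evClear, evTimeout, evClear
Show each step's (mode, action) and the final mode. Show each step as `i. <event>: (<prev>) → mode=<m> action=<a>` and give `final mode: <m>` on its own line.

1. evContact: (PATROL) → mode=ALIGN action=beep
2. evClear: (ALIGN) → mode=PATROL action=led_on
3. evTimeout: (PATROL) → mode=ALIGN action=led_on
4. evDetect: (ALIGN) → mode=AVOID action=led_on
5. evClear: (AVOID) → mode=AVOID action=led_on
6. evTimeout: (AVOID) → mode=AVOID action=drive_fwd
7. evClear: (AVOID) → mode=AVOID action=led_on

final mode: AVOID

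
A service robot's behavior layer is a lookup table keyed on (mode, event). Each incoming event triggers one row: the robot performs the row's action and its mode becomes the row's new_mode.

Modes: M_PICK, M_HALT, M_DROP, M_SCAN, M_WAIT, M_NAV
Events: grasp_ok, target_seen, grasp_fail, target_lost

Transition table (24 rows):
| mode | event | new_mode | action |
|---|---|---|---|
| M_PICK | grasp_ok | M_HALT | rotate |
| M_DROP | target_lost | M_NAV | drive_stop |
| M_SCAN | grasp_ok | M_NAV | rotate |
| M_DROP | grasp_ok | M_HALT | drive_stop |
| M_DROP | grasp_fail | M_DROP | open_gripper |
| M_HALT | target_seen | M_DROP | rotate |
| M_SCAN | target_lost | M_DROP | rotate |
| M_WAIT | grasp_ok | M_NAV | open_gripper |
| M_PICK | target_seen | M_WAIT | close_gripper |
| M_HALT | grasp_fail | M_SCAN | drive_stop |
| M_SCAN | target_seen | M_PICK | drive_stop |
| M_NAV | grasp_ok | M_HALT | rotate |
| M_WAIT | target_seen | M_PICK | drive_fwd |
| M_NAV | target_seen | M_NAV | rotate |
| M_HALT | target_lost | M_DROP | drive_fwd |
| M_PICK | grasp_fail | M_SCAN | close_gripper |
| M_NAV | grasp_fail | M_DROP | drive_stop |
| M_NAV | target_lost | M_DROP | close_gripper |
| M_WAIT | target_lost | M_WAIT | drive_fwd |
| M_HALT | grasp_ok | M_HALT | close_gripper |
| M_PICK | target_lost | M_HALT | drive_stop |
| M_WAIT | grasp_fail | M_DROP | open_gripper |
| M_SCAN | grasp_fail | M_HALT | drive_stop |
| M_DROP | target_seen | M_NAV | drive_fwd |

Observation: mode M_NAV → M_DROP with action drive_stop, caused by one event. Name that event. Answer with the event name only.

grasp_fail

try grasp_ok: (M_NAV, grasp_ok) → (M_HALT, rotate)
try target_seen: (M_NAV, target_seen) → (M_NAV, rotate)
try grasp_fail: (M_NAV, grasp_fail) → (M_DROP, drive_stop)  ← matches
try target_lost: (M_NAV, target_lost) → (M_DROP, close_gripper)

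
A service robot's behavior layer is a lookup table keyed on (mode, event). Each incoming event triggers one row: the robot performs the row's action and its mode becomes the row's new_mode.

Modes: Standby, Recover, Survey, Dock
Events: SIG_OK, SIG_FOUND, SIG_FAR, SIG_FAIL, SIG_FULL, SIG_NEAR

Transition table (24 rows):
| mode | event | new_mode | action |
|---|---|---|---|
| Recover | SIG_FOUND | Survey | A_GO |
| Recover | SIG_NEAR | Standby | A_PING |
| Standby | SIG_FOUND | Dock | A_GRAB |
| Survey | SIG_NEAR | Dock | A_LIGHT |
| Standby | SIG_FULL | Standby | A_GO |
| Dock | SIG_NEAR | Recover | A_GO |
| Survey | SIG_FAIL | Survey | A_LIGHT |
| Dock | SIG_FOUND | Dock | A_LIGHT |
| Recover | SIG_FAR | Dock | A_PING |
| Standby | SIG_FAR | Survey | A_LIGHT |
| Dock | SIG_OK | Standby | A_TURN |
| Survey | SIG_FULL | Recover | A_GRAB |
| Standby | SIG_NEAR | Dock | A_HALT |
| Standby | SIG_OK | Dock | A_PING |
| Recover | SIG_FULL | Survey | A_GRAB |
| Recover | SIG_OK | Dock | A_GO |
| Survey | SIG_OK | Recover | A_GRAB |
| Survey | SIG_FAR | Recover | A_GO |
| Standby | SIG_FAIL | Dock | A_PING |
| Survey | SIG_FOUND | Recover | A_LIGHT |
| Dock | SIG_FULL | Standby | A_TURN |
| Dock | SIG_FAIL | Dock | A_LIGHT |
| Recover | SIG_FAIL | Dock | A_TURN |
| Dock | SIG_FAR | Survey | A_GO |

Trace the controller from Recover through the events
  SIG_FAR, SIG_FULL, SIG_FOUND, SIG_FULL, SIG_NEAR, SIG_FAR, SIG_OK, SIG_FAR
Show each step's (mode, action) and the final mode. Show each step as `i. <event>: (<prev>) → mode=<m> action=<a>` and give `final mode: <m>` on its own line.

final mode: Dock

1. SIG_FAR: (Recover) → mode=Dock action=A_PING
2. SIG_FULL: (Dock) → mode=Standby action=A_TURN
3. SIG_FOUND: (Standby) → mode=Dock action=A_GRAB
4. SIG_FULL: (Dock) → mode=Standby action=A_TURN
5. SIG_NEAR: (Standby) → mode=Dock action=A_HALT
6. SIG_FAR: (Dock) → mode=Survey action=A_GO
7. SIG_OK: (Survey) → mode=Recover action=A_GRAB
8. SIG_FAR: (Recover) → mode=Dock action=A_PING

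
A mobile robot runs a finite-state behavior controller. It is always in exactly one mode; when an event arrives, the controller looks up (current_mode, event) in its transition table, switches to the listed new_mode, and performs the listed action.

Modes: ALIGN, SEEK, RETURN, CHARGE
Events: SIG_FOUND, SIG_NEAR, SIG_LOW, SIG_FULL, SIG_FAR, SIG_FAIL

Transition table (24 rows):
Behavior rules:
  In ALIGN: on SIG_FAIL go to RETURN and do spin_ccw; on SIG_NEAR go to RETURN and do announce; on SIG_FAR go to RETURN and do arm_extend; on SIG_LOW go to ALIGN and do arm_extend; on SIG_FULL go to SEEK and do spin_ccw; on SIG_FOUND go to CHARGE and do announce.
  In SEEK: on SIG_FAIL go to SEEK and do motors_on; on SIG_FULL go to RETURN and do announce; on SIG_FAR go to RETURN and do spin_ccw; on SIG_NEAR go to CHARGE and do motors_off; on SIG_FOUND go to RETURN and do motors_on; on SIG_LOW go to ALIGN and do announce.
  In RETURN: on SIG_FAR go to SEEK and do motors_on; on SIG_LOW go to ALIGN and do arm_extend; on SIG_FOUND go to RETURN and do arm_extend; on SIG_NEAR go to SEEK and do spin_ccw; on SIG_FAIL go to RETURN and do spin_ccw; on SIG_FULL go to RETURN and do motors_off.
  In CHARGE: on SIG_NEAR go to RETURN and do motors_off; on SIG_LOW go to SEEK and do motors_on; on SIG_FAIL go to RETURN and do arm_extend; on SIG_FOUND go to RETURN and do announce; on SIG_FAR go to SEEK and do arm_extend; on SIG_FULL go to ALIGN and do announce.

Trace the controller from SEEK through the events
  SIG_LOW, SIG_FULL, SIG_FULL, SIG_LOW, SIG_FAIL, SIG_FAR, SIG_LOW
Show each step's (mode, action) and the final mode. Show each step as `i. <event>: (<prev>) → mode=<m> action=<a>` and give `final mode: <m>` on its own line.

1. SIG_LOW: (SEEK) → mode=ALIGN action=announce
2. SIG_FULL: (ALIGN) → mode=SEEK action=spin_ccw
3. SIG_FULL: (SEEK) → mode=RETURN action=announce
4. SIG_LOW: (RETURN) → mode=ALIGN action=arm_extend
5. SIG_FAIL: (ALIGN) → mode=RETURN action=spin_ccw
6. SIG_FAR: (RETURN) → mode=SEEK action=motors_on
7. SIG_LOW: (SEEK) → mode=ALIGN action=announce

final mode: ALIGN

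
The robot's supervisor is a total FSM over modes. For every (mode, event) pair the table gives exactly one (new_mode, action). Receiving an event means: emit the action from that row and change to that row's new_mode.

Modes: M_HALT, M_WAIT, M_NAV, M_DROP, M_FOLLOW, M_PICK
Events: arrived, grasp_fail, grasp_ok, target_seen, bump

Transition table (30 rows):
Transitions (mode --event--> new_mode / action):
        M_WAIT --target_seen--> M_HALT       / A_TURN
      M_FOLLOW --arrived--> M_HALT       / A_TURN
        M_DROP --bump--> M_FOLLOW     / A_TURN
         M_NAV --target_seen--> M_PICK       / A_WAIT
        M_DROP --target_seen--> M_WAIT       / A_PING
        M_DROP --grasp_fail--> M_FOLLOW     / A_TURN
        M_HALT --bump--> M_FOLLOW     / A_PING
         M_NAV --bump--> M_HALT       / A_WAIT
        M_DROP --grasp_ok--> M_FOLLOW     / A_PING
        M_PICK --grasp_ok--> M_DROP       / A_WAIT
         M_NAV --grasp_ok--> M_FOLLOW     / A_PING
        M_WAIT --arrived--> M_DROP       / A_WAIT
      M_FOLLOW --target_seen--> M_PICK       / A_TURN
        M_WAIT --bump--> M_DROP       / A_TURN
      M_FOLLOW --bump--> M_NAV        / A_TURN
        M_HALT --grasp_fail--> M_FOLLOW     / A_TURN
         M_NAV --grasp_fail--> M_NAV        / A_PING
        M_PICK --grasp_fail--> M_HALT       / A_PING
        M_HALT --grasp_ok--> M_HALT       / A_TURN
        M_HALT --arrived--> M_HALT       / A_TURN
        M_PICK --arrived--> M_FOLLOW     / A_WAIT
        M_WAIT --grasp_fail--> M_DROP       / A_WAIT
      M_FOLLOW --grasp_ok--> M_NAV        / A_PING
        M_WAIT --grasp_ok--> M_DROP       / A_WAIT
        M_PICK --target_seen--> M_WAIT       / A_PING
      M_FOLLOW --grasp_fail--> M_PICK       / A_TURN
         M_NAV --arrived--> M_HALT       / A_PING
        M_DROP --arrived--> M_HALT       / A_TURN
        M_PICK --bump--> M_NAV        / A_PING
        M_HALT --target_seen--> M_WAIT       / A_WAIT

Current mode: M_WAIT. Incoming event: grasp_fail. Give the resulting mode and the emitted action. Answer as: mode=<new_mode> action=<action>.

current mode = M_WAIT; filter table to that mode:
  (M_WAIT, target_seen) → (M_HALT, A_TURN)
  (M_WAIT, arrived) → (M_DROP, A_WAIT)
  (M_WAIT, bump) → (M_DROP, A_TURN)
  (M_WAIT, grasp_fail) → (M_DROP, A_WAIT)  ← event matches
  (M_WAIT, grasp_ok) → (M_DROP, A_WAIT)
event = grasp_fail selects (M_DROP, A_WAIT)

mode=M_DROP action=A_WAIT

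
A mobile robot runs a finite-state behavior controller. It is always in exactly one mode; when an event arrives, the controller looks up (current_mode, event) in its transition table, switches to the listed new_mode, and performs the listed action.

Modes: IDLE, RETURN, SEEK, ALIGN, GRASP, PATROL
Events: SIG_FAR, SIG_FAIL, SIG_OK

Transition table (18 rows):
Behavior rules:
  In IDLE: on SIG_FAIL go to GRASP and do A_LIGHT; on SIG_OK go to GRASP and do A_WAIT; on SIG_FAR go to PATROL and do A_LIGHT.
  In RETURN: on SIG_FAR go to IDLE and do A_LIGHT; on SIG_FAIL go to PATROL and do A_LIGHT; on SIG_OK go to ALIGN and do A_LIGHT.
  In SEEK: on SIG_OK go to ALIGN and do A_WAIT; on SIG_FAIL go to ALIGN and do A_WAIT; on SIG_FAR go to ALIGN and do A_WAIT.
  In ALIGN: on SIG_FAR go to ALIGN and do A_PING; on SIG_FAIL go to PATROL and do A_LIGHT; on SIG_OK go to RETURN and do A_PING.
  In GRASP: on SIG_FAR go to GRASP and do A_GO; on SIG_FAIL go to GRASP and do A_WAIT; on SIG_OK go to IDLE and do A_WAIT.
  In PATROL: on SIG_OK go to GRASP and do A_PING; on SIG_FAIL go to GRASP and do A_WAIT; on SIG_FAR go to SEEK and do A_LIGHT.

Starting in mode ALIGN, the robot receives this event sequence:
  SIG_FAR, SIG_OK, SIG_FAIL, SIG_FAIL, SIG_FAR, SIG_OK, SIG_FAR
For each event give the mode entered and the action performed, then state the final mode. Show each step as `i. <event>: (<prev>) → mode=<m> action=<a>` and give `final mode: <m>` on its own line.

1. SIG_FAR: (ALIGN) → mode=ALIGN action=A_PING
2. SIG_OK: (ALIGN) → mode=RETURN action=A_PING
3. SIG_FAIL: (RETURN) → mode=PATROL action=A_LIGHT
4. SIG_FAIL: (PATROL) → mode=GRASP action=A_WAIT
5. SIG_FAR: (GRASP) → mode=GRASP action=A_GO
6. SIG_OK: (GRASP) → mode=IDLE action=A_WAIT
7. SIG_FAR: (IDLE) → mode=PATROL action=A_LIGHT

final mode: PATROL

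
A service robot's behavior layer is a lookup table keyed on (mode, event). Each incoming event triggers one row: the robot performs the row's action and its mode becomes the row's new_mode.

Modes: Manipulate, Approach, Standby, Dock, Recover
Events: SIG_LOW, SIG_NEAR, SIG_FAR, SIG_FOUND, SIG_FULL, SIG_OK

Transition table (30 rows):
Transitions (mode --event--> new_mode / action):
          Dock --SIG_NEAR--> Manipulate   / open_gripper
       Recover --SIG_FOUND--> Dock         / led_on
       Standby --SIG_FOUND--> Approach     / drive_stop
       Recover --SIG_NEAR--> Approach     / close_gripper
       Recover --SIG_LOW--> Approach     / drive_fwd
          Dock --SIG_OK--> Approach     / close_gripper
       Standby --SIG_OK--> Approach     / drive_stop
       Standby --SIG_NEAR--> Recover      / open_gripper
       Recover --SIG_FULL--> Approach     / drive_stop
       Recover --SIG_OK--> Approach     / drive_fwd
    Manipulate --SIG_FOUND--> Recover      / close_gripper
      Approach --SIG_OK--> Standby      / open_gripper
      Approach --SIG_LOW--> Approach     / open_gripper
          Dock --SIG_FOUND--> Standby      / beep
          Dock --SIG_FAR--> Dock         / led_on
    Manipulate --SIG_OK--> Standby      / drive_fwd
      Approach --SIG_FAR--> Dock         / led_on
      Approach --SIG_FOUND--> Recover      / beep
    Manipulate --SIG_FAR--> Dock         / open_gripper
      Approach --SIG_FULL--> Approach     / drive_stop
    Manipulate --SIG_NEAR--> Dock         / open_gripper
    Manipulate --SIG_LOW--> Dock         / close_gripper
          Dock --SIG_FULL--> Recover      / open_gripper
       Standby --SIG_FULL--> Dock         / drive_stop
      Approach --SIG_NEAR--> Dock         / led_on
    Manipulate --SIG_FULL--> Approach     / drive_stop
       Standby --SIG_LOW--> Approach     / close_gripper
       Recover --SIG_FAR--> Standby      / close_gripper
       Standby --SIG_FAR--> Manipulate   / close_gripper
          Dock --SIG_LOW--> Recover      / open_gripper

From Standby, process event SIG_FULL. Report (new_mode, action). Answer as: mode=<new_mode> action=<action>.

mode=Dock action=drive_stop

current mode = Standby; filter table to that mode:
  (Standby, SIG_FOUND) → (Approach, drive_stop)
  (Standby, SIG_OK) → (Approach, drive_stop)
  (Standby, SIG_NEAR) → (Recover, open_gripper)
  (Standby, SIG_FULL) → (Dock, drive_stop)  ← event matches
  (Standby, SIG_LOW) → (Approach, close_gripper)
  (Standby, SIG_FAR) → (Manipulate, close_gripper)
event = SIG_FULL selects (Dock, drive_stop)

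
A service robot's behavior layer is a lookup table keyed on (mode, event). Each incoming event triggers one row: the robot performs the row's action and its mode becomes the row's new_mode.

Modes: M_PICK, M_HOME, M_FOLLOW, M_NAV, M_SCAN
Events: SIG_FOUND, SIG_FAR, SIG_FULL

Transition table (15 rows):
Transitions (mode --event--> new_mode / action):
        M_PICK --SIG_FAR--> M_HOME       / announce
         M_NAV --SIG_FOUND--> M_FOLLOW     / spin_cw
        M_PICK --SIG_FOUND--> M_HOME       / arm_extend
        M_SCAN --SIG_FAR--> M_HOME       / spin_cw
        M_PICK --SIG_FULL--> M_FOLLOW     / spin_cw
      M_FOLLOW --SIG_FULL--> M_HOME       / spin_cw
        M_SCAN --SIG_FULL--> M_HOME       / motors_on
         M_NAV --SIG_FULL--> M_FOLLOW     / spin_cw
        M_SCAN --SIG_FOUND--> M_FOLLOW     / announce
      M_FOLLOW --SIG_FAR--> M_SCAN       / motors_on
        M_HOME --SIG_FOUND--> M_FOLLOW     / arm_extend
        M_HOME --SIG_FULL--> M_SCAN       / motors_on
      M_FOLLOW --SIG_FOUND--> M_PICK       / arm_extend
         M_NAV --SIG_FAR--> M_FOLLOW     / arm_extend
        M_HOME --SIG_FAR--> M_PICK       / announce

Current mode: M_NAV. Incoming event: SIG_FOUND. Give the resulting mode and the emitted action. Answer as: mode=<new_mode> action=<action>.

mode=M_FOLLOW action=spin_cw

current mode = M_NAV; filter table to that mode:
  (M_NAV, SIG_FOUND) → (M_FOLLOW, spin_cw)  ← event matches
  (M_NAV, SIG_FULL) → (M_FOLLOW, spin_cw)
  (M_NAV, SIG_FAR) → (M_FOLLOW, arm_extend)
event = SIG_FOUND selects (M_FOLLOW, spin_cw)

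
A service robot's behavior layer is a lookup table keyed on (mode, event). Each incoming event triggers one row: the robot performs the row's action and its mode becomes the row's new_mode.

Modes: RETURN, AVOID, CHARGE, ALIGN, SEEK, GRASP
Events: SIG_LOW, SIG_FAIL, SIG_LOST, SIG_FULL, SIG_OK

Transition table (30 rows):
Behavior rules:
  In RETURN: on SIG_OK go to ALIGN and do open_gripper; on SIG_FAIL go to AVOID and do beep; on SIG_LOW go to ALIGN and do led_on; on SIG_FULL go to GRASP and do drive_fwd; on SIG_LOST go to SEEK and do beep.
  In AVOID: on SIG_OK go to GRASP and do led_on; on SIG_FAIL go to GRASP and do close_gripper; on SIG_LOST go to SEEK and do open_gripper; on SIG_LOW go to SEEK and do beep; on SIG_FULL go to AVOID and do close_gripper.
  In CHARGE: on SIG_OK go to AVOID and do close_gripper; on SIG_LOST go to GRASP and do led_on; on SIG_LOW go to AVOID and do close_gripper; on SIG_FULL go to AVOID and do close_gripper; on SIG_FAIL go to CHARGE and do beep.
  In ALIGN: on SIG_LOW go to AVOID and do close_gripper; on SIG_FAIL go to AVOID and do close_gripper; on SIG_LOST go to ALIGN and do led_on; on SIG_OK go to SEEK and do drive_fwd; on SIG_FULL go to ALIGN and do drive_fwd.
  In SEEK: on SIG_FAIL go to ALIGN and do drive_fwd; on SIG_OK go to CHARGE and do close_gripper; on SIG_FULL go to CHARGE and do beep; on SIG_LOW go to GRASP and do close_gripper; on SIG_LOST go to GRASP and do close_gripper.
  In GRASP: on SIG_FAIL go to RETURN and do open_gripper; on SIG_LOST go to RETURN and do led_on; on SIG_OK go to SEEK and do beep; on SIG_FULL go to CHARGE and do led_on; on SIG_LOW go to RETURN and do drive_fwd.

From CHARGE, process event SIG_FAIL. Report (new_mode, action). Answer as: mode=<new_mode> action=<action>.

current mode = CHARGE; filter table to that mode:
  (CHARGE, SIG_OK) → (AVOID, close_gripper)
  (CHARGE, SIG_LOST) → (GRASP, led_on)
  (CHARGE, SIG_LOW) → (AVOID, close_gripper)
  (CHARGE, SIG_FULL) → (AVOID, close_gripper)
  (CHARGE, SIG_FAIL) → (CHARGE, beep)  ← event matches
event = SIG_FAIL selects (CHARGE, beep)

mode=CHARGE action=beep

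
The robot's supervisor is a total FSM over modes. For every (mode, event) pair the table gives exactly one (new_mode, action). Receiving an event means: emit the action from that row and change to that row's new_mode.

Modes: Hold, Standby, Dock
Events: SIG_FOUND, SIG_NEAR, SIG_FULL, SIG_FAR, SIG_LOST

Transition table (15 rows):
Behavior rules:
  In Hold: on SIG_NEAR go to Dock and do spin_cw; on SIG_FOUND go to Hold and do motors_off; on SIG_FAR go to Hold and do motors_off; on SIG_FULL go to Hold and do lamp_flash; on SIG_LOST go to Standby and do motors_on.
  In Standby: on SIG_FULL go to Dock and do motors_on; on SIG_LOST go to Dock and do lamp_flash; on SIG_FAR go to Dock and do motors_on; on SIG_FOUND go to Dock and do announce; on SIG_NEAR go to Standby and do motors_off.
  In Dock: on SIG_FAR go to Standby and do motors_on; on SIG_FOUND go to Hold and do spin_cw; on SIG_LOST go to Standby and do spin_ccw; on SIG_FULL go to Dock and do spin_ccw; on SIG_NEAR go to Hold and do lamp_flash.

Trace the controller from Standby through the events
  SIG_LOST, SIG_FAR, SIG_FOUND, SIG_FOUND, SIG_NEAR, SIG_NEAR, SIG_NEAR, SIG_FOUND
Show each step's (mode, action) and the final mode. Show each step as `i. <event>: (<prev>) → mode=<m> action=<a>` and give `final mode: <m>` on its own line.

final mode: Hold

1. SIG_LOST: (Standby) → mode=Dock action=lamp_flash
2. SIG_FAR: (Dock) → mode=Standby action=motors_on
3. SIG_FOUND: (Standby) → mode=Dock action=announce
4. SIG_FOUND: (Dock) → mode=Hold action=spin_cw
5. SIG_NEAR: (Hold) → mode=Dock action=spin_cw
6. SIG_NEAR: (Dock) → mode=Hold action=lamp_flash
7. SIG_NEAR: (Hold) → mode=Dock action=spin_cw
8. SIG_FOUND: (Dock) → mode=Hold action=spin_cw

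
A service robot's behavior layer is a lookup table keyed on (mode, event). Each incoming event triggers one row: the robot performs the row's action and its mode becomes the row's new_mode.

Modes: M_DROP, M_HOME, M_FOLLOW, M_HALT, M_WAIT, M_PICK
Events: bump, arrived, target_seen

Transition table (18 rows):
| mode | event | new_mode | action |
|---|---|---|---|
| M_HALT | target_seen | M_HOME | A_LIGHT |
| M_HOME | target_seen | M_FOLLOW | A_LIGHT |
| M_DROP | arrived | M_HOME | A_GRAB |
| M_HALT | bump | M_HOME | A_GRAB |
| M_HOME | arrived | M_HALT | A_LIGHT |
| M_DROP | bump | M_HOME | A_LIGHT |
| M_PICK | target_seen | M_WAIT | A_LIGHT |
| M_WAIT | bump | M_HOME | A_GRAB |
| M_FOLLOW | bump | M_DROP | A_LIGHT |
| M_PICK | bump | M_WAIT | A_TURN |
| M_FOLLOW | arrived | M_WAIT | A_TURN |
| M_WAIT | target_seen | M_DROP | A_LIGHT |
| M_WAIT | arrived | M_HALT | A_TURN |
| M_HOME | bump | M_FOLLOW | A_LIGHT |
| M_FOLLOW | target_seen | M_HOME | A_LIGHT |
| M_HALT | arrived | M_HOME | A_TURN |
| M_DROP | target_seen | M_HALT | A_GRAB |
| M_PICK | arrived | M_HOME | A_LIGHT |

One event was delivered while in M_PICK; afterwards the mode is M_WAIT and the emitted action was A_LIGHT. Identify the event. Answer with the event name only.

target_seen

try bump: (M_PICK, bump) → (M_WAIT, A_TURN)
try arrived: (M_PICK, arrived) → (M_HOME, A_LIGHT)
try target_seen: (M_PICK, target_seen) → (M_WAIT, A_LIGHT)  ← matches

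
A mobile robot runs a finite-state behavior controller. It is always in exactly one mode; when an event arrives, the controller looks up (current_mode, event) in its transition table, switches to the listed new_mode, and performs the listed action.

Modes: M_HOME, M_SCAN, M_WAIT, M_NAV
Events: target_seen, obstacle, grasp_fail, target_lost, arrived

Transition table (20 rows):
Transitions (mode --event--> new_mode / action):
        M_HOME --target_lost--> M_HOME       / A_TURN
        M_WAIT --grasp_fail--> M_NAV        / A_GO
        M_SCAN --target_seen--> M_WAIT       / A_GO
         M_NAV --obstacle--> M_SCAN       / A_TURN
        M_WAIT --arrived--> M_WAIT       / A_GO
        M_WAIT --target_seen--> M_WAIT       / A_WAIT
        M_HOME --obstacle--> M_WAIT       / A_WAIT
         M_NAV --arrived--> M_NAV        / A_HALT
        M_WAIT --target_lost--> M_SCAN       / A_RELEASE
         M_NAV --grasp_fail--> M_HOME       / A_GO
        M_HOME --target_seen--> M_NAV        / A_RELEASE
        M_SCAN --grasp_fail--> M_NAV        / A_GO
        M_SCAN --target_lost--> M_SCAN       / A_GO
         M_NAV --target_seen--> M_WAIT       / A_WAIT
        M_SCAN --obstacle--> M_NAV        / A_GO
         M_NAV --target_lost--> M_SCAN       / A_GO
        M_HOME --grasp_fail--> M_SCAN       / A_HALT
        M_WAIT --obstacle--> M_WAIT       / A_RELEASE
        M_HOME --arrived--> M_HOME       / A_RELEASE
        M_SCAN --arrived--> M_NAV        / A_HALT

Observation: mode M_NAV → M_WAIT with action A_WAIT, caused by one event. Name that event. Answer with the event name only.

try target_seen: (M_NAV, target_seen) → (M_WAIT, A_WAIT)  ← matches
try obstacle: (M_NAV, obstacle) → (M_SCAN, A_TURN)
try grasp_fail: (M_NAV, grasp_fail) → (M_HOME, A_GO)
try target_lost: (M_NAV, target_lost) → (M_SCAN, A_GO)
try arrived: (M_NAV, arrived) → (M_NAV, A_HALT)

target_seen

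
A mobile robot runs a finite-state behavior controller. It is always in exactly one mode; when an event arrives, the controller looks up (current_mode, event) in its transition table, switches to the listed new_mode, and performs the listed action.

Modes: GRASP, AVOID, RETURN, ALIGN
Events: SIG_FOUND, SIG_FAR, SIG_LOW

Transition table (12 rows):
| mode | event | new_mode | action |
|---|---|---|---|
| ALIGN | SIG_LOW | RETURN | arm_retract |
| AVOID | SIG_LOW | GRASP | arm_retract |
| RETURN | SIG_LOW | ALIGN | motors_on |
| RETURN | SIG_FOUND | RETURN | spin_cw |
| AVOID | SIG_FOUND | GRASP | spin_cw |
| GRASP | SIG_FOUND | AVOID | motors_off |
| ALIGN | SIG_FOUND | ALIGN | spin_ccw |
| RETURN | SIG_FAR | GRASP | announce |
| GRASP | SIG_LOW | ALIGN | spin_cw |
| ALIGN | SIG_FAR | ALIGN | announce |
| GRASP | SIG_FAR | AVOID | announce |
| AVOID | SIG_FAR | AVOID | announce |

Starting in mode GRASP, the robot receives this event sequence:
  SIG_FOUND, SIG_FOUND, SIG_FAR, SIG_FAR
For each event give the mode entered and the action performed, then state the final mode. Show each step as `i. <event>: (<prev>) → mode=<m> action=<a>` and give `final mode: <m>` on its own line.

1. SIG_FOUND: (GRASP) → mode=AVOID action=motors_off
2. SIG_FOUND: (AVOID) → mode=GRASP action=spin_cw
3. SIG_FAR: (GRASP) → mode=AVOID action=announce
4. SIG_FAR: (AVOID) → mode=AVOID action=announce

final mode: AVOID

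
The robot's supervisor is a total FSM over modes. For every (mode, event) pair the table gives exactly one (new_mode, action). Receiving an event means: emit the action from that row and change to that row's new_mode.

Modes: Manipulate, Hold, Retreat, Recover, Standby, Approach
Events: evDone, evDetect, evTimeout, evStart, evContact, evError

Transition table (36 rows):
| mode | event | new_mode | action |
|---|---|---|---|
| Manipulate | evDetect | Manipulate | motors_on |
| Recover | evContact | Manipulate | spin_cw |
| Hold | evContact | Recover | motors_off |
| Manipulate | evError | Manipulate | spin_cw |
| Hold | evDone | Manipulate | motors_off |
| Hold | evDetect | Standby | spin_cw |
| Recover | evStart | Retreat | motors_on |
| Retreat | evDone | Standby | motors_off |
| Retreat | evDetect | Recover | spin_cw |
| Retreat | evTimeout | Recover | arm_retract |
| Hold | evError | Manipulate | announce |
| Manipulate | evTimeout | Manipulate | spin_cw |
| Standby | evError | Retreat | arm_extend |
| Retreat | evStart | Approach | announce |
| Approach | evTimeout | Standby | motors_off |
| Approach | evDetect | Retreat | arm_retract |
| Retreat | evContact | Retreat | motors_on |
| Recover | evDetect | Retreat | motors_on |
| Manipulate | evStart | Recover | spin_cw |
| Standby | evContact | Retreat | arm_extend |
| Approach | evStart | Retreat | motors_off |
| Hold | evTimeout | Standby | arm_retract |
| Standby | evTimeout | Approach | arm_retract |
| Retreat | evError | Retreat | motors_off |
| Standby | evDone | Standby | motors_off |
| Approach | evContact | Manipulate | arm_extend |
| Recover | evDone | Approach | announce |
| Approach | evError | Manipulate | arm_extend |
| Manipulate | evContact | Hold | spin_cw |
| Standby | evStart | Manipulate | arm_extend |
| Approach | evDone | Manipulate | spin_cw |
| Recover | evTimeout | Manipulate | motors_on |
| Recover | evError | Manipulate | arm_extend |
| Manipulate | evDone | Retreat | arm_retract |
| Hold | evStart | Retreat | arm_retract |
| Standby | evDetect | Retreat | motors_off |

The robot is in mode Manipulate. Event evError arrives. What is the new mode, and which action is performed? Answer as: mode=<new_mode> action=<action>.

mode=Manipulate action=spin_cw

current mode = Manipulate; filter table to that mode:
  (Manipulate, evDetect) → (Manipulate, motors_on)
  (Manipulate, evError) → (Manipulate, spin_cw)  ← event matches
  (Manipulate, evTimeout) → (Manipulate, spin_cw)
  (Manipulate, evStart) → (Recover, spin_cw)
  (Manipulate, evContact) → (Hold, spin_cw)
  (Manipulate, evDone) → (Retreat, arm_retract)
event = evError selects (Manipulate, spin_cw)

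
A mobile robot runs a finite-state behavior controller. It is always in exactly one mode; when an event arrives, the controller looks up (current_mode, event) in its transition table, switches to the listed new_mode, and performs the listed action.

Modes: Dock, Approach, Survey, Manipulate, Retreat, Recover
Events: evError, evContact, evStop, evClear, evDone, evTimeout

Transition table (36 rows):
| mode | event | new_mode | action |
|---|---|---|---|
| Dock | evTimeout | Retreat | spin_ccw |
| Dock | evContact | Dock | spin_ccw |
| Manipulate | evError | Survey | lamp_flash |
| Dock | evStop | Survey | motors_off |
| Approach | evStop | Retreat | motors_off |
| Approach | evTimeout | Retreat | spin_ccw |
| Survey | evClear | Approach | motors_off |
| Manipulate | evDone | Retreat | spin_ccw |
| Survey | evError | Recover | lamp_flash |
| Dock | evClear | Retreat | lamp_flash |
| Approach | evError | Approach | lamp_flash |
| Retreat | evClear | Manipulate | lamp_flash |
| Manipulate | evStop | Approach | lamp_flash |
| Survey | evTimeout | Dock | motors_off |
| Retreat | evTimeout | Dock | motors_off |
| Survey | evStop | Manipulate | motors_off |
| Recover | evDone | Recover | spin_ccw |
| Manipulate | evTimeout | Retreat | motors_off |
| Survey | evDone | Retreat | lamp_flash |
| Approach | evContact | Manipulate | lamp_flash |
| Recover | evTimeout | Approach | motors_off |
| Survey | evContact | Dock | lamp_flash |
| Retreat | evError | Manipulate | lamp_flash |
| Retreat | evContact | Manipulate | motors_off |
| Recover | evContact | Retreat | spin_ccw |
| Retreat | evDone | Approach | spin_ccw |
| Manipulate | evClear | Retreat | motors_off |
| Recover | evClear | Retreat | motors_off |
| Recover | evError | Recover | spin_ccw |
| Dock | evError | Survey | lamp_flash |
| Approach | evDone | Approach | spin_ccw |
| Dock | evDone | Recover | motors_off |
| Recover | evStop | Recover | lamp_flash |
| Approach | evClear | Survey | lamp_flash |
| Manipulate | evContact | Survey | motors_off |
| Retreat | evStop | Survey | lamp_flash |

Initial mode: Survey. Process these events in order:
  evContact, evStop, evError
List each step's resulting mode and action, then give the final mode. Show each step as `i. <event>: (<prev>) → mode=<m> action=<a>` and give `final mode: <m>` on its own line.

1. evContact: (Survey) → mode=Dock action=lamp_flash
2. evStop: (Dock) → mode=Survey action=motors_off
3. evError: (Survey) → mode=Recover action=lamp_flash

final mode: Recover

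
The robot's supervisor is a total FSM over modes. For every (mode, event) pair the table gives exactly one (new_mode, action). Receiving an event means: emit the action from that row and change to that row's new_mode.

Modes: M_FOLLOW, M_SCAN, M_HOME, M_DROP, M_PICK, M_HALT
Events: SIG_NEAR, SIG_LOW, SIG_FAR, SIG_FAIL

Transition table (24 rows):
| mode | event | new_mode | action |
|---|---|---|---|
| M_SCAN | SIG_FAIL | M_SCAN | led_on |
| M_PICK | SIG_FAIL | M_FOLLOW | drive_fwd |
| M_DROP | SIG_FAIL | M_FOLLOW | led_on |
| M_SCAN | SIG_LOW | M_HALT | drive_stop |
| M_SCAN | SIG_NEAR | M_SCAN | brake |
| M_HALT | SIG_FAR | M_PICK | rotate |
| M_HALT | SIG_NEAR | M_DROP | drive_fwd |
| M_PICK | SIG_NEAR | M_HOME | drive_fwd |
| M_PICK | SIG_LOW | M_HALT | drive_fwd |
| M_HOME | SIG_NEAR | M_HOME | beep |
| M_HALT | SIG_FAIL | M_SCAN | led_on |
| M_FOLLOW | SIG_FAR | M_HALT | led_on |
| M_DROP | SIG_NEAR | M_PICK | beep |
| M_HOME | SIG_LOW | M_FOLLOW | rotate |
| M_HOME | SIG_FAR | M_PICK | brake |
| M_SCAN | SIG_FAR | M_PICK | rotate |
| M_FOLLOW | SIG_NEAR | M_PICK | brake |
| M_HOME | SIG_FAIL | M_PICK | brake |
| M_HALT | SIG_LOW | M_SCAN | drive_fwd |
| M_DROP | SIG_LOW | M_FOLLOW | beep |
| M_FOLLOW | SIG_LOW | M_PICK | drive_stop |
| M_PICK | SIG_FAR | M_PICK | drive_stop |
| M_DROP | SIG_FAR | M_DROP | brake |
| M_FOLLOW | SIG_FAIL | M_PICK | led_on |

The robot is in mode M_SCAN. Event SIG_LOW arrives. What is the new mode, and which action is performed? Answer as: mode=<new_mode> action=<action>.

current mode = M_SCAN; filter table to that mode:
  (M_SCAN, SIG_FAIL) → (M_SCAN, led_on)
  (M_SCAN, SIG_LOW) → (M_HALT, drive_stop)  ← event matches
  (M_SCAN, SIG_NEAR) → (M_SCAN, brake)
  (M_SCAN, SIG_FAR) → (M_PICK, rotate)
event = SIG_LOW selects (M_HALT, drive_stop)

mode=M_HALT action=drive_stop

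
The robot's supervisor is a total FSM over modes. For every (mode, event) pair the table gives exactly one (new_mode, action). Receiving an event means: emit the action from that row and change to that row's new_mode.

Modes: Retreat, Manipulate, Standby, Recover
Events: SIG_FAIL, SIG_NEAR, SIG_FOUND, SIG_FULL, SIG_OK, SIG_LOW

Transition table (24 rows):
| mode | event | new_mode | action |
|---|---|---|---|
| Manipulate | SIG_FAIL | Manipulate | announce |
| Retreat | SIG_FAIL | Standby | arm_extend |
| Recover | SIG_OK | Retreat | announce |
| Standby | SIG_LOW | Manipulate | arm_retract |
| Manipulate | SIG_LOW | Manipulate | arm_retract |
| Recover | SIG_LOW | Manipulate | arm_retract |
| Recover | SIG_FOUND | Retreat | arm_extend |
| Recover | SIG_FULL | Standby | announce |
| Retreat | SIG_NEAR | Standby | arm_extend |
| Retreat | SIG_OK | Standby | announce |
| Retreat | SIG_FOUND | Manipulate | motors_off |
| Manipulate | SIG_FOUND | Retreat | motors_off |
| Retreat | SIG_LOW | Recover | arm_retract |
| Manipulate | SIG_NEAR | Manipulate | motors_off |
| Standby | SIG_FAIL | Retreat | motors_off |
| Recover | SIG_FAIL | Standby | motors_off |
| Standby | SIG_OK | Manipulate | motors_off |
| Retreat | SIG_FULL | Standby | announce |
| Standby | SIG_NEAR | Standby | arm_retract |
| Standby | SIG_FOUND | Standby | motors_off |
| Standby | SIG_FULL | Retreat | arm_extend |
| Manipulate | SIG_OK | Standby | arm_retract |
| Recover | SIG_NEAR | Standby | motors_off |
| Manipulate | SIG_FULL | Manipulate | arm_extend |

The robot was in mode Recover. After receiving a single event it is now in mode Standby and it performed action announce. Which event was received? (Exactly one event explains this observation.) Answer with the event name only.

SIG_FULL

try SIG_FAIL: (Recover, SIG_FAIL) → (Standby, motors_off)
try SIG_NEAR: (Recover, SIG_NEAR) → (Standby, motors_off)
try SIG_FOUND: (Recover, SIG_FOUND) → (Retreat, arm_extend)
try SIG_FULL: (Recover, SIG_FULL) → (Standby, announce)  ← matches
try SIG_OK: (Recover, SIG_OK) → (Retreat, announce)
try SIG_LOW: (Recover, SIG_LOW) → (Manipulate, arm_retract)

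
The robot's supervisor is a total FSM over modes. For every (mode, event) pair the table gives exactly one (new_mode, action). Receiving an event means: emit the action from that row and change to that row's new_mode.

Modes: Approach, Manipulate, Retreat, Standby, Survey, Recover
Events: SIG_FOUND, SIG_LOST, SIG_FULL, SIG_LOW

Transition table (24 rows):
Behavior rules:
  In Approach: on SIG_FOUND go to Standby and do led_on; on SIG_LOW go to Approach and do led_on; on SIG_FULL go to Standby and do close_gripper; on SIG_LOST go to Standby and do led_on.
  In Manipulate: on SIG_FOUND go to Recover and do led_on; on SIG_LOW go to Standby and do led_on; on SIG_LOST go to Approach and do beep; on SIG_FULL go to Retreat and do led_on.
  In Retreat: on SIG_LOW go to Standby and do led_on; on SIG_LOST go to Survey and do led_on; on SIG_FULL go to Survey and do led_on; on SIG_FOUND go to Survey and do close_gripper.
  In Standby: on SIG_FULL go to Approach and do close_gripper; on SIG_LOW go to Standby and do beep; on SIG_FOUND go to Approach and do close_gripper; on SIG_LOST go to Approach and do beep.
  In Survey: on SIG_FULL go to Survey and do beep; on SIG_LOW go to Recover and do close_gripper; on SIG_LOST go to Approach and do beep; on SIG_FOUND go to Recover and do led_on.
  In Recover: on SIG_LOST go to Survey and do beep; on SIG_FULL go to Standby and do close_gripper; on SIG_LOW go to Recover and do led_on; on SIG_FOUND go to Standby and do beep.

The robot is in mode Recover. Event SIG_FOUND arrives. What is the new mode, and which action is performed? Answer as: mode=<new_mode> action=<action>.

current mode = Recover; filter table to that mode:
  (Recover, SIG_LOST) → (Survey, beep)
  (Recover, SIG_FULL) → (Standby, close_gripper)
  (Recover, SIG_LOW) → (Recover, led_on)
  (Recover, SIG_FOUND) → (Standby, beep)  ← event matches
event = SIG_FOUND selects (Standby, beep)

mode=Standby action=beep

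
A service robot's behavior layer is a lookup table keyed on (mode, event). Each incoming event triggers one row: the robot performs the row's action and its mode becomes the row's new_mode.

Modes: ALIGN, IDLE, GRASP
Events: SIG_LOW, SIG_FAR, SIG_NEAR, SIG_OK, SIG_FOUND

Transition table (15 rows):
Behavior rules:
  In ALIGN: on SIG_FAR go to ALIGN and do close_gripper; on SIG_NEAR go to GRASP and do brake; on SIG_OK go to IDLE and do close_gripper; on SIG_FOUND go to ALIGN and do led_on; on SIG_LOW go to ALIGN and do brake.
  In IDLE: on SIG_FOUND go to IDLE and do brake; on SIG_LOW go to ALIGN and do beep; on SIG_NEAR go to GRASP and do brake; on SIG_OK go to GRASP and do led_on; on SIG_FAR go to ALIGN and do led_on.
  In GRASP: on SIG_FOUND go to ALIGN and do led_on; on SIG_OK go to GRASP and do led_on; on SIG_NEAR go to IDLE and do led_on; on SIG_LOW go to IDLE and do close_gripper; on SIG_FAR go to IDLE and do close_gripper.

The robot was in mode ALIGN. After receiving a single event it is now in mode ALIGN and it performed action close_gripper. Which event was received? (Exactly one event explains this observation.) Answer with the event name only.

try SIG_LOW: (ALIGN, SIG_LOW) → (ALIGN, brake)
try SIG_FAR: (ALIGN, SIG_FAR) → (ALIGN, close_gripper)  ← matches
try SIG_NEAR: (ALIGN, SIG_NEAR) → (GRASP, brake)
try SIG_OK: (ALIGN, SIG_OK) → (IDLE, close_gripper)
try SIG_FOUND: (ALIGN, SIG_FOUND) → (ALIGN, led_on)

SIG_FAR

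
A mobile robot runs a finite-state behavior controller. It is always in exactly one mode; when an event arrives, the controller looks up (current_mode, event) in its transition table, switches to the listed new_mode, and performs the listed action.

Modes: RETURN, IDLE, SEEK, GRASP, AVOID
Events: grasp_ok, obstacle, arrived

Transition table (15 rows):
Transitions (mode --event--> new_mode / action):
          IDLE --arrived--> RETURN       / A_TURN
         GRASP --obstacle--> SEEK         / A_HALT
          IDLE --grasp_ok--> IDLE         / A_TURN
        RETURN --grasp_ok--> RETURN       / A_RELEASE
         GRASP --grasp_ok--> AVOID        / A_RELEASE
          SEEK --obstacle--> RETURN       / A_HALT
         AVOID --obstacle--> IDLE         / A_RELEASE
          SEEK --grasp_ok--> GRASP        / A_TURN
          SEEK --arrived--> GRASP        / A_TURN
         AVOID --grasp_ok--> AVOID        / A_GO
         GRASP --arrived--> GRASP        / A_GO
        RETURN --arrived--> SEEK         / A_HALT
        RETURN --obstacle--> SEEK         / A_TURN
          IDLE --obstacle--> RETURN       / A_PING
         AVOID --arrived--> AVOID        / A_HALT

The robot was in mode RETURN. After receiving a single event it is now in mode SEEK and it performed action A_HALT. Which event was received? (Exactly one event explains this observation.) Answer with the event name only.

try grasp_ok: (RETURN, grasp_ok) → (RETURN, A_RELEASE)
try obstacle: (RETURN, obstacle) → (SEEK, A_TURN)
try arrived: (RETURN, arrived) → (SEEK, A_HALT)  ← matches

arrived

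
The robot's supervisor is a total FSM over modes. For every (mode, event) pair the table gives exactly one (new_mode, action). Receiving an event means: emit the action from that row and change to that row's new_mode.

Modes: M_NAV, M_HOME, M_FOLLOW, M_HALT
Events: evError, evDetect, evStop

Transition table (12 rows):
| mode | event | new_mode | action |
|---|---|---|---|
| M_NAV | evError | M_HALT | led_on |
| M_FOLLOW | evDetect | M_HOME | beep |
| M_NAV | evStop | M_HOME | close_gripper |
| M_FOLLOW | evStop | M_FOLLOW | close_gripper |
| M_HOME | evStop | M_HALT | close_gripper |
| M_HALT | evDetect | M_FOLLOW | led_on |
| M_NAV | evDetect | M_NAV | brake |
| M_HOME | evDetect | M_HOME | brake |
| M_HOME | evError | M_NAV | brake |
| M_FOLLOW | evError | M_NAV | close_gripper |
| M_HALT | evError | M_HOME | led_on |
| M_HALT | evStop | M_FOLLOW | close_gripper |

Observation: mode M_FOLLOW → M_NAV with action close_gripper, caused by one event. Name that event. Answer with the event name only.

evError

try evError: (M_FOLLOW, evError) → (M_NAV, close_gripper)  ← matches
try evDetect: (M_FOLLOW, evDetect) → (M_HOME, beep)
try evStop: (M_FOLLOW, evStop) → (M_FOLLOW, close_gripper)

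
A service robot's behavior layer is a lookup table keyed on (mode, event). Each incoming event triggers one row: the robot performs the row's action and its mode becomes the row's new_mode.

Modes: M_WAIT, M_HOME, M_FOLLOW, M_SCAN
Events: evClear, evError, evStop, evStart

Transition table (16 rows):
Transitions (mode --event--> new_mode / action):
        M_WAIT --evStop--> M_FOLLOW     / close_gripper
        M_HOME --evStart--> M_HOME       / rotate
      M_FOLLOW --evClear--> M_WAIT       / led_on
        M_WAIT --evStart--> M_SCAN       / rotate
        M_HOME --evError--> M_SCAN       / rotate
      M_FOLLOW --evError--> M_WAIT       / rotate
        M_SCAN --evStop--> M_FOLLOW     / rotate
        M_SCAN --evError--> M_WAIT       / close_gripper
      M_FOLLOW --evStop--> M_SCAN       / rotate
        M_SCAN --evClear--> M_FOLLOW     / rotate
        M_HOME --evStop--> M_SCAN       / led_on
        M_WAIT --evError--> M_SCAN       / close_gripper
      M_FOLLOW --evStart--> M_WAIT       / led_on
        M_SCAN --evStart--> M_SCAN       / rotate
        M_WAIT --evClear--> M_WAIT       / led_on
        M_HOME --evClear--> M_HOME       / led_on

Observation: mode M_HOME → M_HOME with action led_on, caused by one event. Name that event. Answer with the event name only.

evClear

try evClear: (M_HOME, evClear) → (M_HOME, led_on)  ← matches
try evError: (M_HOME, evError) → (M_SCAN, rotate)
try evStop: (M_HOME, evStop) → (M_SCAN, led_on)
try evStart: (M_HOME, evStart) → (M_HOME, rotate)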